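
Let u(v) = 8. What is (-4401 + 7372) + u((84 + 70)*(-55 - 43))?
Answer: 2979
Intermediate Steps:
(-4401 + 7372) + u((84 + 70)*(-55 - 43)) = (-4401 + 7372) + 8 = 2971 + 8 = 2979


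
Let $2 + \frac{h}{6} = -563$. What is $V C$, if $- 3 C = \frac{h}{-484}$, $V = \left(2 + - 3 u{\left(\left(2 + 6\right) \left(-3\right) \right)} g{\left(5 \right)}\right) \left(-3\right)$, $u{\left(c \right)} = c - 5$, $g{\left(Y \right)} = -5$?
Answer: $- \frac{733935}{242} \approx -3032.8$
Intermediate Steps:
$h = -3390$ ($h = -12 + 6 \left(-563\right) = -12 - 3378 = -3390$)
$u{\left(c \right)} = -5 + c$ ($u{\left(c \right)} = c - 5 = -5 + c$)
$V = 1299$ ($V = \left(2 + - 3 \left(-5 + \left(2 + 6\right) \left(-3\right)\right) \left(-5\right)\right) \left(-3\right) = \left(2 + - 3 \left(-5 + 8 \left(-3\right)\right) \left(-5\right)\right) \left(-3\right) = \left(2 + - 3 \left(-5 - 24\right) \left(-5\right)\right) \left(-3\right) = \left(2 + \left(-3\right) \left(-29\right) \left(-5\right)\right) \left(-3\right) = \left(2 + 87 \left(-5\right)\right) \left(-3\right) = \left(2 - 435\right) \left(-3\right) = \left(-433\right) \left(-3\right) = 1299$)
$C = - \frac{565}{242}$ ($C = - \frac{\left(-3390\right) \frac{1}{-484}}{3} = - \frac{\left(-3390\right) \left(- \frac{1}{484}\right)}{3} = \left(- \frac{1}{3}\right) \frac{1695}{242} = - \frac{565}{242} \approx -2.3347$)
$V C = 1299 \left(- \frac{565}{242}\right) = - \frac{733935}{242}$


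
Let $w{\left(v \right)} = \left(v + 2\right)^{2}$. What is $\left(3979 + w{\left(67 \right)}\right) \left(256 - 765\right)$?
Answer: $-4448660$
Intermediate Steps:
$w{\left(v \right)} = \left(2 + v\right)^{2}$
$\left(3979 + w{\left(67 \right)}\right) \left(256 - 765\right) = \left(3979 + \left(2 + 67\right)^{2}\right) \left(256 - 765\right) = \left(3979 + 69^{2}\right) \left(-509\right) = \left(3979 + 4761\right) \left(-509\right) = 8740 \left(-509\right) = -4448660$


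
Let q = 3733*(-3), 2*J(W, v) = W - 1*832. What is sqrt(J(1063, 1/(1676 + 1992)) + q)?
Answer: 3*I*sqrt(4926)/2 ≈ 105.28*I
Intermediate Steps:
J(W, v) = -416 + W/2 (J(W, v) = (W - 1*832)/2 = (W - 832)/2 = (-832 + W)/2 = -416 + W/2)
q = -11199
sqrt(J(1063, 1/(1676 + 1992)) + q) = sqrt((-416 + (1/2)*1063) - 11199) = sqrt((-416 + 1063/2) - 11199) = sqrt(231/2 - 11199) = sqrt(-22167/2) = 3*I*sqrt(4926)/2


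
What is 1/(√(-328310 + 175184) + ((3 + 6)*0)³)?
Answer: -I*√17014/51042 ≈ -0.0025555*I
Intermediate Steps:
1/(√(-328310 + 175184) + ((3 + 6)*0)³) = 1/(√(-153126) + (9*0)³) = 1/(3*I*√17014 + 0³) = 1/(3*I*√17014 + 0) = 1/(3*I*√17014) = -I*√17014/51042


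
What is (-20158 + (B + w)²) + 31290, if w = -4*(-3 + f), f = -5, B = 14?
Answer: 13248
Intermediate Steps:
w = 32 (w = -4*(-3 - 5) = -4*(-8) = 32)
(-20158 + (B + w)²) + 31290 = (-20158 + (14 + 32)²) + 31290 = (-20158 + 46²) + 31290 = (-20158 + 2116) + 31290 = -18042 + 31290 = 13248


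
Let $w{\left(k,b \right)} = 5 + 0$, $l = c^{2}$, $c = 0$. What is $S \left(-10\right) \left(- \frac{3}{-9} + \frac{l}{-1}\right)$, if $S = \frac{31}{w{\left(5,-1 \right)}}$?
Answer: $- \frac{62}{3} \approx -20.667$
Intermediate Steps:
$l = 0$ ($l = 0^{2} = 0$)
$w{\left(k,b \right)} = 5$
$S = \frac{31}{5} \approx 6.2$
$S \left(-10\right) \left(- \frac{3}{-9} + \frac{l}{-1}\right) = \frac{31}{5} \left(-10\right) \left(- \frac{3}{-9} + \frac{0}{-1}\right) = - 62 \left(\left(-3\right) \left(- \frac{1}{9}\right) + 0 \left(-1\right)\right) = - 62 \left(\frac{1}{3} + 0\right) = \left(-62\right) \frac{1}{3} = - \frac{62}{3}$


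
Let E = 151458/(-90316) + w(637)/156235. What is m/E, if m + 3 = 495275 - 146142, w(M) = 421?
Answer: -2463202969186900/11812508797 ≈ -2.0853e+5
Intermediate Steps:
m = 349130 (m = -3 + (495275 - 146142) = -3 + 349133 = 349130)
E = -11812508797/7055260130 (E = 151458/(-90316) + 421/156235 = 151458*(-1/90316) + 421*(1/156235) = -75729/45158 + 421/156235 = -11812508797/7055260130 ≈ -1.6743)
m/E = 349130/(-11812508797/7055260130) = 349130*(-7055260130/11812508797) = -2463202969186900/11812508797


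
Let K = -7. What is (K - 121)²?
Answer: 16384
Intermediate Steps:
(K - 121)² = (-7 - 121)² = (-128)² = 16384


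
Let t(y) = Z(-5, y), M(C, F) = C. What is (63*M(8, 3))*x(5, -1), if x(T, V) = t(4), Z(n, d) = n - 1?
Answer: -3024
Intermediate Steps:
Z(n, d) = -1 + n
t(y) = -6 (t(y) = -1 - 5 = -6)
x(T, V) = -6
(63*M(8, 3))*x(5, -1) = (63*8)*(-6) = 504*(-6) = -3024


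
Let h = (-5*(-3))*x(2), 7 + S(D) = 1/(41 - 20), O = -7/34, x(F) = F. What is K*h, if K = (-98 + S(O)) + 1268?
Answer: 244240/7 ≈ 34891.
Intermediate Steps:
O = -7/34 (O = -7*1/34 = -7/34 ≈ -0.20588)
S(D) = -146/21 (S(D) = -7 + 1/(41 - 20) = -7 + 1/21 = -146/21)
h = 30 (h = -5*(-3)*2 = 15*2 = 30)
K = 24424/21 (K = (-98 - 146/21) + 1268 = -2204/21 + 1268 = 24424/21 ≈ 1163.0)
K*h = (24424/21)*30 = 244240/7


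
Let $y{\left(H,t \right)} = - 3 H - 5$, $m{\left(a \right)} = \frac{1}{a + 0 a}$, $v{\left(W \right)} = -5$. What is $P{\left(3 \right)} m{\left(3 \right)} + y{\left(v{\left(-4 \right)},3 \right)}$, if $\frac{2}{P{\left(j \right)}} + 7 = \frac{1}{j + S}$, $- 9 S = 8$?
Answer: $\frac{1841}{186} \approx 9.8978$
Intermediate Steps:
$m{\left(a \right)} = \frac{1}{a}$ ($m{\left(a \right)} = \frac{1}{a + 0} = \frac{1}{a}$)
$S = - \frac{8}{9}$ ($S = \left(- \frac{1}{9}\right) 8 = - \frac{8}{9} \approx -0.88889$)
$P{\left(j \right)} = \frac{2}{-7 + \frac{1}{- \frac{8}{9} + j}}$ ($P{\left(j \right)} = \frac{2}{-7 + \frac{1}{j - \frac{8}{9}}} = \frac{2}{-7 + \frac{1}{- \frac{8}{9} + j}}$)
$y{\left(H,t \right)} = -5 - 3 H$
$P{\left(3 \right)} m{\left(3 \right)} + y{\left(v{\left(-4 \right)},3 \right)} = \frac{2 \frac{1}{-65 + 63 \cdot 3} \left(8 - 27\right)}{3} - -10 = \frac{2 \left(8 - 27\right)}{-65 + 189} \cdot \frac{1}{3} + \left(-5 + 15\right) = 2 \cdot \frac{1}{124} \left(-19\right) \frac{1}{3} + 10 = \left(- \frac{19}{62}\right) \frac{1}{3} + 10 = - \frac{19}{186} + 10 = \frac{1841}{186}$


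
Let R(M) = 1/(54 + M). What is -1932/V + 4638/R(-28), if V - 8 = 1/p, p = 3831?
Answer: 3688500120/30649 ≈ 1.2035e+5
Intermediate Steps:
V = 30649/3831 (V = 8 + 1/3831 = 30649/3831 ≈ 8.0003)
-1932/V + 4638/R(-28) = -1932/30649/3831 + 4638/(1/(54 - 28)) = -1932*3831/30649 + 4638/(1/26) = -7401492/30649 + 4638/(1/26) = -7401492/30649 + 4638*26 = -7401492/30649 + 120588 = 3688500120/30649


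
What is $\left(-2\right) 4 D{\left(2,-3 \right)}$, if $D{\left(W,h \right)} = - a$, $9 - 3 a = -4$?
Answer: $\frac{104}{3} \approx 34.667$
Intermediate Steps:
$a = \frac{13}{3}$ ($a = 3 - - \frac{4}{3} = 3 + \frac{4}{3} = \frac{13}{3} \approx 4.3333$)
$D{\left(W,h \right)} = - \frac{13}{3}$ ($D{\left(W,h \right)} = \left(-1\right) \frac{13}{3} = - \frac{13}{3}$)
$\left(-2\right) 4 D{\left(2,-3 \right)} = \left(-2\right) 4 \left(- \frac{13}{3}\right) = \left(-8\right) \left(- \frac{13}{3}\right) = \frac{104}{3}$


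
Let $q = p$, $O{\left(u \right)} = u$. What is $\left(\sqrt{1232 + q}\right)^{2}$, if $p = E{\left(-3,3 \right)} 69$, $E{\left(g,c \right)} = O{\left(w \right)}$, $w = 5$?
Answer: $1577$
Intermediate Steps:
$E{\left(g,c \right)} = 5$
$p = 345$ ($p = 5 \cdot 69 = 345$)
$q = 345$
$\left(\sqrt{1232 + q}\right)^{2} = \left(\sqrt{1232 + 345}\right)^{2} = \left(\sqrt{1577}\right)^{2} = 1577$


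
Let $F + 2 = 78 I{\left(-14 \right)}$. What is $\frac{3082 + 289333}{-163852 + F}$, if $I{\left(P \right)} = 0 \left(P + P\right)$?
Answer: $- \frac{292415}{163854} \approx -1.7846$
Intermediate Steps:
$I{\left(P \right)} = 0$ ($I{\left(P \right)} = 0 \cdot 2 P = 0$)
$F = -2$ ($F = -2 + 78 \cdot 0 = -2 + 0 = -2$)
$\frac{3082 + 289333}{-163852 + F} = \frac{3082 + 289333}{-163852 - 2} = \frac{292415}{-163854} = 292415 \left(- \frac{1}{163854}\right) = - \frac{292415}{163854}$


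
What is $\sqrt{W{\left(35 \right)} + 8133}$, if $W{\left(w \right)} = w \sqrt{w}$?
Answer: $\sqrt{8133 + 35 \sqrt{35}} \approx 91.324$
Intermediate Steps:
$W{\left(w \right)} = w^{\frac{3}{2}}$
$\sqrt{W{\left(35 \right)} + 8133} = \sqrt{35^{\frac{3}{2}} + 8133} = \sqrt{35 \sqrt{35} + 8133} = \sqrt{8133 + 35 \sqrt{35}}$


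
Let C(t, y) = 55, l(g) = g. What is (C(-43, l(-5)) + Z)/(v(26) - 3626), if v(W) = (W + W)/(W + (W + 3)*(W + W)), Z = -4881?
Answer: 142367/106966 ≈ 1.3310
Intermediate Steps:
v(W) = 2*W/(W + 2*W*(3 + W)) (v(W) = (2*W)/(W + (3 + W)*(2*W)) = (2*W)/(W + 2*W*(3 + W)) = 2*W/(W + 2*W*(3 + W)))
(C(-43, l(-5)) + Z)/(v(26) - 3626) = (55 - 4881)/(2/(7 + 2*26) - 3626) = -4826/(2/(7 + 52) - 3626) = -4826/(2/59 - 3626) = -4826/(-213932/59) = -4826*(-59/213932) = 142367/106966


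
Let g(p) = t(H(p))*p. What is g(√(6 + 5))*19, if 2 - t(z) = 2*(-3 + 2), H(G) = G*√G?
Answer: 76*√11 ≈ 252.06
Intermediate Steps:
H(G) = G^(3/2)
t(z) = 4 (t(z) = 2 - 2*(-3 + 2) = 2 - 2*(-1) = 2 - 1*(-2) = 2 + 2 = 4)
g(p) = 4*p
g(√(6 + 5))*19 = (4*√(6 + 5))*19 = (4*√11)*19 = 76*√11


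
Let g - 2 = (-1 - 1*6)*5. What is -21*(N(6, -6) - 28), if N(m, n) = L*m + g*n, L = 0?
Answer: -3570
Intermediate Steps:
g = -33 (g = 2 + (-1 - 1*6)*5 = 2 + (-1 - 6)*5 = 2 - 7*5 = 2 - 35 = -33)
N(m, n) = -33*n (N(m, n) = 0*m - 33*n = 0 - 33*n = -33*n)
-21*(N(6, -6) - 28) = -21*(-33*(-6) - 28) = -21*(198 - 28) = -21*170 = -3570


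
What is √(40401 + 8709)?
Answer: √49110 ≈ 221.61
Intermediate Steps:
√(40401 + 8709) = √49110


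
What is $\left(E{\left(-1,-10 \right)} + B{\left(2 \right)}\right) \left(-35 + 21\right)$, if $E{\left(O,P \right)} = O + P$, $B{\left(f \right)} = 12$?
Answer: $-14$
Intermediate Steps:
$\left(E{\left(-1,-10 \right)} + B{\left(2 \right)}\right) \left(-35 + 21\right) = \left(\left(-1 - 10\right) + 12\right) \left(-35 + 21\right) = \left(-11 + 12\right) \left(-14\right) = 1 \left(-14\right) = -14$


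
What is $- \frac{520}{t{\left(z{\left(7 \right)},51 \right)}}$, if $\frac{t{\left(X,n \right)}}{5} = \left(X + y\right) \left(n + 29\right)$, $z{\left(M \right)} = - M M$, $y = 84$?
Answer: $- \frac{13}{350} \approx -0.037143$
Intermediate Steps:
$z{\left(M \right)} = - M^{2}$
$t{\left(X,n \right)} = 5 \left(29 + n\right) \left(84 + X\right)$ ($t{\left(X,n \right)} = 5 \left(X + 84\right) \left(n + 29\right) = 5 \left(84 + X\right) \left(29 + n\right) = 5 \left(29 + n\right) \left(84 + X\right)$)
$- \frac{520}{t{\left(z{\left(7 \right)},51 \right)}} = - \frac{520}{12180 + 145 \left(- 7^{2}\right) + 420 \cdot 51 + 5 \left(- 7^{2}\right) 51} = - \frac{520}{12180 + 145 \left(\left(-1\right) 49\right) + 21420 + 5 \left(\left(-1\right) 49\right) 51} = - \frac{520}{12180 + 145 \left(-49\right) + 21420 + 5 \left(-49\right) 51} = - \frac{520}{12180 - 7105 + 21420 - 12495} = - \frac{520}{14000} = \left(-520\right) \frac{1}{14000} = - \frac{13}{350}$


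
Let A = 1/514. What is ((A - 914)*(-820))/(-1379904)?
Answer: -96307975/177317664 ≈ -0.54314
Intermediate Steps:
A = 1/514 ≈ 0.0019455
((A - 914)*(-820))/(-1379904) = ((1/514 - 914)*(-820))/(-1379904) = -469795/514*(-820)*(-1/1379904) = (192615950/257)*(-1/1379904) = -96307975/177317664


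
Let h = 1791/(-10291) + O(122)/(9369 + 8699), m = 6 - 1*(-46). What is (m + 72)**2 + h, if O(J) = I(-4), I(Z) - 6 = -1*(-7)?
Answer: 2858947202283/185937788 ≈ 15376.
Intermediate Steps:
I(Z) = 13 (I(Z) = 6 - 1*(-7) = 6 + 7 = 13)
O(J) = 13
m = 52 (m = 6 + 46 = 52)
h = -32226005/185937788 (h = 1791/(-10291) + 13/(9369 + 8699) = 1791*(-1/10291) + 13/18068 = -1791/10291 + 13*(1/18068) = -1791/10291 + 13/18068 = -32226005/185937788 ≈ -0.17332)
(m + 72)**2 + h = (52 + 72)**2 - 32226005/185937788 = 124**2 - 32226005/185937788 = 15376 - 32226005/185937788 = 2858947202283/185937788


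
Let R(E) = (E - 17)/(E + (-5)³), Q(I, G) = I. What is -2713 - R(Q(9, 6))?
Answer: -78679/29 ≈ -2713.1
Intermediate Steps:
R(E) = (-17 + E)/(-125 + E) (R(E) = (-17 + E)/(E - 125) = (-17 + E)/(-125 + E))
-2713 - R(Q(9, 6)) = -2713 - (-17 + 9)/(-125 + 9) = -2713 - (-8)/(-116) = -2713 - (-1)*(-8)/116 = -2713 - 1*2/29 = -2713 - 2/29 = -78679/29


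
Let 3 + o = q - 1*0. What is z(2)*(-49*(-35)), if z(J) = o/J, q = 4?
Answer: 1715/2 ≈ 857.50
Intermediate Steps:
o = 1 (o = -3 + (4 - 1*0) = -3 + (4 + 0) = -3 + 4 = 1)
z(J) = 1/J
z(2)*(-49*(-35)) = (-49*(-35))/2 = (½)*1715 = 1715/2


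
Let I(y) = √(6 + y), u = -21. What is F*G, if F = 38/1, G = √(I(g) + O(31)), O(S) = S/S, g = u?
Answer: 38*√(1 + I*√15) ≈ 60.083 + 46.54*I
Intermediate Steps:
g = -21
O(S) = 1
G = √(1 + I*√15) (G = √(√(6 - 21) + 1) = √(√(-15) + 1) = √(I*√15 + 1) = √(1 + I*√15) ≈ 1.5811 + 1.2247*I)
F = 38 (F = 38*1 = 38)
F*G = 38*√(1 + I*√15)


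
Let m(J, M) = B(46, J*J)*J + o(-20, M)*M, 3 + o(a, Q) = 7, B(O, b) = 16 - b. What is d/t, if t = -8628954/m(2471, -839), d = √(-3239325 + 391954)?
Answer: 15087496931*I*√2847371/8628954 ≈ 2.9504e+6*I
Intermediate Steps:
o(a, Q) = 4 (o(a, Q) = -3 + 7 = 4)
m(J, M) = 4*M + J*(16 - J²) (m(J, M) = (16 - J*J)*J + 4*M = (16 - J²)*J + 4*M = J*(16 - J²) + 4*M = 4*M + J*(16 - J²))
d = I*√2847371 (d = √(-2847371) = I*√2847371 ≈ 1687.4*I)
t = 8628954/15087496931 (t = -8628954/(4*(-839) - 1*2471*(-16 + 2471²)) = -8628954/(-3356 - 1*2471*(-16 + 6105841)) = -8628954/(-3356 - 1*2471*6105825) = -8628954/(-3356 - 15087493575) = -8628954/(-15087496931) = -8628954*(-1/15087496931) = 8628954/15087496931 ≈ 0.00057193)
d/t = (I*√2847371)/(8628954/15087496931) = (I*√2847371)*(15087496931/8628954) = 15087496931*I*√2847371/8628954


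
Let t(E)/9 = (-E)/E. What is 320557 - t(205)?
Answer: 320566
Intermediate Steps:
t(E) = -9 (t(E) = 9*((-E)/E) = 9*(-1) = -9)
320557 - t(205) = 320557 - 1*(-9) = 320557 + 9 = 320566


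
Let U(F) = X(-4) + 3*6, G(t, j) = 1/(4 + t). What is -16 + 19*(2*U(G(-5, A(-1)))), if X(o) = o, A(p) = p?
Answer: 516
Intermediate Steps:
U(F) = 14 (U(F) = -4 + 3*6 = -4 + 18 = 14)
-16 + 19*(2*U(G(-5, A(-1)))) = -16 + 19*(2*14) = -16 + 19*28 = -16 + 532 = 516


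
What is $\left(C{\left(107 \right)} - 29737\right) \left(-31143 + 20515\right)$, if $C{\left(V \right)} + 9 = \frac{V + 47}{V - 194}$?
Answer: $\frac{27505859168}{87} \approx 3.1616 \cdot 10^{8}$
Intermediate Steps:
$C{\left(V \right)} = -9 + \frac{47 + V}{-194 + V}$ ($C{\left(V \right)} = -9 + \frac{V + 47}{V - 194} = -9 + \frac{47 + V}{-194 + V}$)
$\left(C{\left(107 \right)} - 29737\right) \left(-31143 + 20515\right) = \left(\frac{1793 - 856}{-194 + 107} - 29737\right) \left(-31143 + 20515\right) = \left(\frac{1793 - 856}{-87} - 29737\right) \left(-10628\right) = \left(\left(- \frac{1}{87}\right) 937 - 29737\right) \left(-10628\right) = \left(- \frac{937}{87} - 29737\right) \left(-10628\right) = \left(- \frac{2588056}{87}\right) \left(-10628\right) = \frac{27505859168}{87}$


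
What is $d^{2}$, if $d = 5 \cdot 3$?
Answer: $225$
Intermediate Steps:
$d = 15$
$d^{2} = 15^{2} = 225$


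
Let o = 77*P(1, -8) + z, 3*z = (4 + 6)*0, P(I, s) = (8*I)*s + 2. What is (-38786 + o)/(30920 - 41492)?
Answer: 3630/881 ≈ 4.1203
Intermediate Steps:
P(I, s) = 2 + 8*I*s (P(I, s) = 8*I*s + 2 = 2 + 8*I*s)
z = 0 (z = ((4 + 6)*0)/3 = (10*0)/3 = (⅓)*0 = 0)
o = -4774 (o = 77*(2 + 8*1*(-8)) + 0 = 77*(2 - 64) + 0 = 77*(-62) + 0 = -4774 + 0 = -4774)
(-38786 + o)/(30920 - 41492) = (-38786 - 4774)/(30920 - 41492) = -43560/(-10572) = -43560*(-1/10572) = 3630/881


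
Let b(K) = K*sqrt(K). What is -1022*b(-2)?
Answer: 2044*I*sqrt(2) ≈ 2890.7*I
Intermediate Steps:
b(K) = K**(3/2)
-1022*b(-2) = -(-2044)*I*sqrt(2) = 2044*I*sqrt(2)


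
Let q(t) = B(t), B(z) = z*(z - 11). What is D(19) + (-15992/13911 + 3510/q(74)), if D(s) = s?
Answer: 67026748/3602949 ≈ 18.603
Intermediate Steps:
B(z) = z*(-11 + z)
q(t) = t*(-11 + t)
D(19) + (-15992/13911 + 3510/q(74)) = 19 + (-15992/13911 + 3510/((74*(-11 + 74)))) = 19 + (-15992*1/13911 + 3510/((74*63))) = 19 + (-15992/13911 + 3510/4662) = 19 + (-15992/13911 + 3510*(1/4662)) = 19 + (-15992/13911 + 195/259) = 19 - 1429283/3602949 = 67026748/3602949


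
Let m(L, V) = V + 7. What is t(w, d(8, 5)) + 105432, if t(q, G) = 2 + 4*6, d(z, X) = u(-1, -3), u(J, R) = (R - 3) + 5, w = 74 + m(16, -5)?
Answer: 105458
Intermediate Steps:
m(L, V) = 7 + V
w = 76 (w = 74 + (7 - 5) = 74 + 2 = 76)
u(J, R) = 2 + R (u(J, R) = (-3 + R) + 5 = 2 + R)
d(z, X) = -1 (d(z, X) = 2 - 3 = -1)
t(q, G) = 26 (t(q, G) = 2 + 24 = 26)
t(w, d(8, 5)) + 105432 = 26 + 105432 = 105458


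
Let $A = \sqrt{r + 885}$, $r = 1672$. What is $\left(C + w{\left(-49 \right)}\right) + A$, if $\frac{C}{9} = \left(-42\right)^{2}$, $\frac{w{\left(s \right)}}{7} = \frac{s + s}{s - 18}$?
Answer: $\frac{1064378}{67} + \sqrt{2557} \approx 15937.0$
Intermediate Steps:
$w{\left(s \right)} = \frac{14 s}{-18 + s}$ ($w{\left(s \right)} = 7 \frac{s + s}{s - 18} = 7 \frac{2 s}{-18 + s} = \frac{14 s}{-18 + s}$)
$A = \sqrt{2557}$ ($A = \sqrt{1672 + 885} = \sqrt{2557} \approx 50.567$)
$C = 15876$ ($C = 9 \left(-42\right)^{2} = 9 \cdot 1764 = 15876$)
$\left(C + w{\left(-49 \right)}\right) + A = \left(15876 + 14 \left(-49\right) \frac{1}{-18 - 49}\right) + \sqrt{2557} = \left(15876 + 14 \left(-49\right) \frac{1}{-67}\right) + \sqrt{2557} = \left(15876 + 14 \left(-49\right) \left(- \frac{1}{67}\right)\right) + \sqrt{2557} = \left(15876 + \frac{686}{67}\right) + \sqrt{2557} = \frac{1064378}{67} + \sqrt{2557}$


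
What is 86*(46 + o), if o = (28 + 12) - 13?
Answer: 6278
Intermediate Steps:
o = 27 (o = 40 - 13 = 27)
86*(46 + o) = 86*(46 + 27) = 86*73 = 6278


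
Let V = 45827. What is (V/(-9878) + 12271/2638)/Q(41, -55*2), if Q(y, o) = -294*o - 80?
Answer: 20082/52539773165 ≈ 3.8222e-7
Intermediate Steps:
Q(y, o) = -80 - 294*o
(V/(-9878) + 12271/2638)/Q(41, -55*2) = (45827/(-9878) + 12271/2638)/(-80 - (-16170)*2) = (45827*(-1/9878) + 12271*(1/2638))/(-80 - 294*(-110)) = (-45827/9878 + 12271/2638)/(-80 + 32340) = (80328/6514541)/32260 = (80328/6514541)*(1/32260) = 20082/52539773165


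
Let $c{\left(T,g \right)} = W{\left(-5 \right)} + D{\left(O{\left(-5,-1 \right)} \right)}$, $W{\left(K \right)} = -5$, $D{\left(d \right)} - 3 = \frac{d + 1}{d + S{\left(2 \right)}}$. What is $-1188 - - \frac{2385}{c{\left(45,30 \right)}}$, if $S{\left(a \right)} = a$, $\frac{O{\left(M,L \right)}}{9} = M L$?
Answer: $- \frac{56373}{16} \approx -3523.3$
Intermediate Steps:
$O{\left(M,L \right)} = 9 L M$ ($O{\left(M,L \right)} = 9 M L = 9 L M$)
$D{\left(d \right)} = 3 + \frac{1 + d}{2 + d}$ ($D{\left(d \right)} = 3 + \frac{d + 1}{d + 2} = 3 + \frac{1 + d}{2 + d}$)
$c{\left(T,g \right)} = - \frac{48}{47}$ ($c{\left(T,g \right)} = -5 + \frac{7 + 4 \cdot 9 \left(-1\right) \left(-5\right)}{2 + 9 \left(-1\right) \left(-5\right)} = -5 + \frac{7 + 4 \cdot 45}{2 + 45} = -5 + \frac{7 + 180}{47} = -5 + \frac{1}{47} \cdot 187 = -5 + \frac{187}{47} = - \frac{48}{47}$)
$-1188 - - \frac{2385}{c{\left(45,30 \right)}} = -1188 - - \frac{2385}{- \frac{48}{47}} = -1188 - \left(-2385\right) \left(- \frac{47}{48}\right) = -1188 - \frac{37365}{16} = - \frac{56373}{16}$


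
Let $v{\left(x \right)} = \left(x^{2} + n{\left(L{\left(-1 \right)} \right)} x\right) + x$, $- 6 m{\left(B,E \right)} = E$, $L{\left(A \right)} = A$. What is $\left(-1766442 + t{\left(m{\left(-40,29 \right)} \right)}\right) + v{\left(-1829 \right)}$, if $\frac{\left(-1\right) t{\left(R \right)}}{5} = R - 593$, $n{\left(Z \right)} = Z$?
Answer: $\frac{9490729}{6} \approx 1.5818 \cdot 10^{6}$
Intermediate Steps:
$m{\left(B,E \right)} = - \frac{E}{6}$
$v{\left(x \right)} = x^{2}$ ($v{\left(x \right)} = \left(x^{2} - x\right) + x = x^{2}$)
$t{\left(R \right)} = 2965 - 5 R$ ($t{\left(R \right)} = - 5 \left(R - 593\right) = - 5 \left(-593 + R\right) = 2965 - 5 R$)
$\left(-1766442 + t{\left(m{\left(-40,29 \right)} \right)}\right) + v{\left(-1829 \right)} = \left(-1766442 + \left(2965 - 5 \left(\left(- \frac{1}{6}\right) 29\right)\right)\right) + \left(-1829\right)^{2} = \left(-1766442 + \left(2965 - - \frac{145}{6}\right)\right) + 3345241 = \left(-1766442 + \left(2965 + \frac{145}{6}\right)\right) + 3345241 = \left(-1766442 + \frac{17935}{6}\right) + 3345241 = - \frac{10580717}{6} + 3345241 = \frac{9490729}{6}$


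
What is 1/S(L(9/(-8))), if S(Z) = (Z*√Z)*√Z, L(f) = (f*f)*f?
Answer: 262144/531441 ≈ 0.49327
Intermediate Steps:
L(f) = f³ (L(f) = f²*f = f³)
S(Z) = Z² (S(Z) = Z^(3/2)*√Z = Z²)
1/S(L(9/(-8))) = 1/(((9/(-8))³)²) = 1/(((9*(-⅛))³)²) = 1/(((-9/8)³)²) = 1/((-729/512)²) = 1/(531441/262144) = 262144/531441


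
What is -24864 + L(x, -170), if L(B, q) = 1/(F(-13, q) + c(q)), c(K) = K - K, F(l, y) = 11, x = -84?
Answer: -273503/11 ≈ -24864.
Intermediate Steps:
c(K) = 0
L(B, q) = 1/11 (L(B, q) = 1/(11 + 0) = 1/11)
-24864 + L(x, -170) = -24864 + 1/11 = -273503/11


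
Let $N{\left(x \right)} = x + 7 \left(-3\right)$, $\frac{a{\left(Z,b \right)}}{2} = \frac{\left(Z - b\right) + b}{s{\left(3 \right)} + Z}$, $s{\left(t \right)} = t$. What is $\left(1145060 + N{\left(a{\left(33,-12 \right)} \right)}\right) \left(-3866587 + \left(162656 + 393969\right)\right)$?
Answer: $- \frac{11370124940345}{3} \approx -3.79 \cdot 10^{12}$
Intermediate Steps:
$a{\left(Z,b \right)} = \frac{2 Z}{3 + Z}$ ($a{\left(Z,b \right)} = 2 \frac{\left(Z - b\right) + b}{3 + Z} = 2 \frac{Z}{3 + Z} = \frac{2 Z}{3 + Z}$)
$N{\left(x \right)} = -21 + x$ ($N{\left(x \right)} = x - 21 = -21 + x$)
$\left(1145060 + N{\left(a{\left(33,-12 \right)} \right)}\right) \left(-3866587 + \left(162656 + 393969\right)\right) = \left(1145060 - \left(21 - \frac{66}{3 + 33}\right)\right) \left(-3866587 + \left(162656 + 393969\right)\right) = \left(1145060 - \left(21 - \frac{66}{36}\right)\right) \left(-3866587 + 556625\right) = \left(1145060 - \left(21 - \frac{11}{6}\right)\right) \left(-3309962\right) = \left(1145060 + \left(-21 + \frac{11}{6}\right)\right) \left(-3309962\right) = \left(1145060 - \frac{115}{6}\right) \left(-3309962\right) = \frac{6870245}{6} \left(-3309962\right) = - \frac{11370124940345}{3}$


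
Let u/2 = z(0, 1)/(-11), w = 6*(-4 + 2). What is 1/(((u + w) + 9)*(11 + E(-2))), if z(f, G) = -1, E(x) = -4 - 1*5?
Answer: -11/62 ≈ -0.17742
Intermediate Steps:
E(x) = -9 (E(x) = -4 - 5 = -9)
w = -12 (w = 6*(-2) = -12)
u = 2/11 (u = 2*(-1/(-11)) = 2*(-1*(-1/11)) = 2*(1/11) = 2/11 ≈ 0.18182)
1/(((u + w) + 9)*(11 + E(-2))) = 1/(((2/11 - 12) + 9)*(11 - 9)) = 1/((-130/11 + 9)*2) = 1/(-31/11*2) = 1/(-62/11) = -11/62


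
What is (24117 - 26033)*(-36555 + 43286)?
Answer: -12896596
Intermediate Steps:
(24117 - 26033)*(-36555 + 43286) = -1916*6731 = -12896596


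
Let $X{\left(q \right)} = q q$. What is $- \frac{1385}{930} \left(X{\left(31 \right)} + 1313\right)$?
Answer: $- \frac{104983}{31} \approx -3386.5$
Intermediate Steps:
$X{\left(q \right)} = q^{2}$
$- \frac{1385}{930} \left(X{\left(31 \right)} + 1313\right) = - \frac{1385}{930} \left(31^{2} + 1313\right) = \left(-1385\right) \frac{1}{930} \left(961 + 1313\right) = \left(- \frac{277}{186}\right) 2274 = - \frac{104983}{31}$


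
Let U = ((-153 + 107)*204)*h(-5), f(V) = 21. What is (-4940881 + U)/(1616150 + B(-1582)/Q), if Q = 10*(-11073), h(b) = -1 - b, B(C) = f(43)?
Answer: -183753371470/59652096493 ≈ -3.0804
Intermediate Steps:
B(C) = 21
Q = -110730
U = -37536 (U = ((-153 + 107)*204)*(-1 - 1*(-5)) = (-46*204)*(-1 + 5) = -9384*4 = -37536)
(-4940881 + U)/(1616150 + B(-1582)/Q) = (-4940881 - 37536)/(1616150 + 21/(-110730)) = -4978417/(1616150 + 21*(-1/110730)) = -4978417/(1616150 - 7/36910) = -4978417/59652096493/36910 = -4978417*36910/59652096493 = -183753371470/59652096493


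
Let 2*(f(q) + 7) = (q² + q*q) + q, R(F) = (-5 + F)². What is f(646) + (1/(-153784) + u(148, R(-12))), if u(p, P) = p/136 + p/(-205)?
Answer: 223824737717471/535937240 ≈ 4.1763e+5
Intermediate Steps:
u(p, P) = 69*p/27880 (u(p, P) = p*(1/136) + p*(-1/205) = p/136 - p/205 = 69*p/27880)
f(q) = -7 + q² + q/2 (f(q) = -7 + ((q² + q*q) + q)/2 = -7 + ((q² + q²) + q)/2 = -7 + (2*q² + q)/2 = -7 + (q + 2*q²)/2 = -7 + (q² + q/2) = -7 + q² + q/2)
f(646) + (1/(-153784) + u(148, R(-12))) = (-7 + 646² + (½)*646) + (1/(-153784) + (69/27880)*148) = (-7 + 417316 + 323) + (-1/153784 + 2553/6970) = 417632 + 196301791/535937240 = 223824737717471/535937240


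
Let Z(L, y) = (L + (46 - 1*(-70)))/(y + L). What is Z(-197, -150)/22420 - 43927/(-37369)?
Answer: 341743665869/290721104060 ≈ 1.1755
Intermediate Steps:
Z(L, y) = (116 + L)/(L + y) (Z(L, y) = (L + (46 + 70))/(L + y) = (L + 116)/(L + y) = (116 + L)/(L + y))
Z(-197, -150)/22420 - 43927/(-37369) = ((116 - 197)/(-197 - 150))/22420 - 43927/(-37369) = (-81/(-347))*(1/22420) - 43927*(-1/37369) = -1/347*(-81)*(1/22420) + 43927/37369 = (81/347)*(1/22420) + 43927/37369 = 81/7779740 + 43927/37369 = 341743665869/290721104060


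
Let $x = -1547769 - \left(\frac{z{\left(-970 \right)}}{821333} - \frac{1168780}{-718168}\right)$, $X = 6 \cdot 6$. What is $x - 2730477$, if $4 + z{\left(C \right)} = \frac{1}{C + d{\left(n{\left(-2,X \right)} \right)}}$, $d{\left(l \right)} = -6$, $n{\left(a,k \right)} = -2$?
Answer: $- \frac{307872622705294619853}{71962319509168} \approx -4.2782 \cdot 10^{6}$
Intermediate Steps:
$X = 36$
$z{\left(C \right)} = -4 + \frac{1}{-6 + C}$ ($z{\left(C \right)} = -4 + \frac{1}{C - 6} = -4 + \frac{1}{-6 + C}$)
$x = - \frac{111381164418860106717}{71962319509168}$ ($x = -1547769 - \left(\frac{\frac{1}{-6 - 970} \left(25 - -3880\right)}{821333} - \frac{1168780}{-718168}\right) = -1547769 - \left(\frac{25 + 3880}{-976} \cdot \frac{1}{821333} - - \frac{292195}{179542}\right) = -1547769 - \left(\left(- \frac{1}{976}\right) 3905 \cdot \frac{1}{821333} + \frac{292195}{179542}\right) = -1547769 - \left(\left(- \frac{3905}{976}\right) \frac{1}{821333} + \frac{292195}{179542}\right) = -1547769 - \left(- \frac{3905}{801621008} + \frac{292195}{179542}\right) = -1547769 - \frac{117114474660525}{71962319509168} = - \frac{111381164418860106717}{71962319509168} \approx -1.5478 \cdot 10^{6}$)
$x - 2730477 = - \frac{111381164418860106717}{71962319509168} - 2730477 = - \frac{307872622705294619853}{71962319509168}$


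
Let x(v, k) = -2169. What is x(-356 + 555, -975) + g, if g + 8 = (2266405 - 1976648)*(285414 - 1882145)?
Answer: -462663986544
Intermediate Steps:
g = -462663984375 (g = -8 + (2266405 - 1976648)*(285414 - 1882145) = -8 + 289757*(-1596731) = -8 - 462663984367 = -462663984375)
x(-356 + 555, -975) + g = -2169 - 462663984375 = -462663986544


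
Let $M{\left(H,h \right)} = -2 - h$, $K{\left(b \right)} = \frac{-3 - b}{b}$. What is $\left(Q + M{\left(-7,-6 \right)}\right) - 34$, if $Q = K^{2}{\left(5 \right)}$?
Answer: $- \frac{686}{25} \approx -27.44$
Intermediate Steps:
$K{\left(b \right)} = \frac{-3 - b}{b}$
$Q = \frac{64}{25}$ ($Q = \left(\frac{-3 - 5}{5}\right)^{2} = \left(\frac{1}{5} \left(-8\right)\right)^{2} = \left(- \frac{8}{5}\right)^{2} = \frac{64}{25} \approx 2.56$)
$\left(Q + M{\left(-7,-6 \right)}\right) - 34 = \left(\frac{64}{25} - -4\right) - 34 = \left(\frac{64}{25} + \left(-2 + 6\right)\right) - 34 = \left(\frac{64}{25} + 4\right) - 34 = \frac{164}{25} - 34 = - \frac{686}{25}$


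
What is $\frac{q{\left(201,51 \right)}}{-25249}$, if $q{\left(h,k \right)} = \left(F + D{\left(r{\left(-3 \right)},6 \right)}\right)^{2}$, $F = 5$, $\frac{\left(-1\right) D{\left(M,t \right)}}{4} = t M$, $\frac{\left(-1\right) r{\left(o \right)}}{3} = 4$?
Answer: $- \frac{85849}{25249} \approx -3.4001$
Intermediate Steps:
$r{\left(o \right)} = -12$ ($r{\left(o \right)} = \left(-3\right) 4 = -12$)
$D{\left(M,t \right)} = - 4 M t$ ($D{\left(M,t \right)} = - 4 t M = - 4 M t$)
$q{\left(h,k \right)} = 85849$ ($q{\left(h,k \right)} = \left(5 - \left(-48\right) 6\right)^{2} = \left(5 + 288\right)^{2} = 293^{2} = 85849$)
$\frac{q{\left(201,51 \right)}}{-25249} = \frac{85849}{-25249} = 85849 \left(- \frac{1}{25249}\right) = - \frac{85849}{25249}$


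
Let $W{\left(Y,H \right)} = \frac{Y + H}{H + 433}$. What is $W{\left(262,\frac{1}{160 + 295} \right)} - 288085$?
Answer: $- \frac{18919078383}{65672} \approx -2.8808 \cdot 10^{5}$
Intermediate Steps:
$W{\left(Y,H \right)} = \frac{H + Y}{433 + H}$
$W{\left(262,\frac{1}{160 + 295} \right)} - 288085 = \frac{\frac{1}{160 + 295} + 262}{433 + \frac{1}{160 + 295}} - 288085 = \frac{\frac{1}{455} + 262}{433 + \frac{1}{455}} - 288085 = \frac{1}{\frac{197016}{455}} \cdot \frac{119211}{455} - 288085 = \frac{455}{197016} \cdot \frac{119211}{455} - 288085 = \frac{39737}{65672} - 288085 = - \frac{18919078383}{65672}$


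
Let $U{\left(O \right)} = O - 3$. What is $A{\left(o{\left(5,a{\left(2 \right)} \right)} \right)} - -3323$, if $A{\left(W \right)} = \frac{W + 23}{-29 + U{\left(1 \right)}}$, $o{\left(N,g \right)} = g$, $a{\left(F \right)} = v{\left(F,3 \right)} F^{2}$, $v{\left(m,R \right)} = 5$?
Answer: $\frac{102970}{31} \approx 3321.6$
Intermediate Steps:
$U{\left(O \right)} = -3 + O$
$a{\left(F \right)} = 5 F^{2}$
$A{\left(W \right)} = - \frac{23}{31} - \frac{W}{31}$ ($A{\left(W \right)} = \frac{W + 23}{-29 + \left(-3 + 1\right)} = \frac{23 + W}{-29 - 2} = \frac{23 + W}{-31} = \left(23 + W\right) \left(- \frac{1}{31}\right) = - \frac{23}{31} - \frac{W}{31}$)
$A{\left(o{\left(5,a{\left(2 \right)} \right)} \right)} - -3323 = \left(- \frac{23}{31} - \frac{5 \cdot 2^{2}}{31}\right) - -3323 = \left(- \frac{23}{31} - \frac{5 \cdot 4}{31}\right) + 3323 = \left(- \frac{23}{31} - \frac{20}{31}\right) + 3323 = - \frac{43}{31} + 3323 = \frac{102970}{31}$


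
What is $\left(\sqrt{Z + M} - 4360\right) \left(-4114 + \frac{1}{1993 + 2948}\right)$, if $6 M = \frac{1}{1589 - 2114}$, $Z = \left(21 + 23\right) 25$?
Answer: $\frac{88626910280}{4941} - \frac{20327273 \sqrt{48509986}}{1037610} \approx 1.7801 \cdot 10^{7}$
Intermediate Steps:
$Z = 1100$ ($Z = 44 \cdot 25 = 1100$)
$M = - \frac{1}{3150}$ ($M = \frac{1}{6 \left(1589 - 2114\right)} = \frac{1}{6 \left(-525\right)} = \frac{1}{6} \left(- \frac{1}{525}\right) = - \frac{1}{3150} \approx -0.00031746$)
$\left(\sqrt{Z + M} - 4360\right) \left(-4114 + \frac{1}{1993 + 2948}\right) = \left(\sqrt{1100 - \frac{1}{3150}} - 4360\right) \left(-4114 + \frac{1}{1993 + 2948}\right) = \left(\sqrt{\frac{3464999}{3150}} - 4360\right) \left(-4114 + \frac{1}{4941}\right) = \left(\frac{\sqrt{48509986}}{210} - 4360\right) \left(-4114 + \frac{1}{4941}\right) = \left(-4360 + \frac{\sqrt{48509986}}{210}\right) \left(- \frac{20327273}{4941}\right) = \frac{88626910280}{4941} - \frac{20327273 \sqrt{48509986}}{1037610}$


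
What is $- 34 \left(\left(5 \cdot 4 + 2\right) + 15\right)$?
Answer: $-1258$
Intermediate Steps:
$- 34 \left(\left(5 \cdot 4 + 2\right) + 15\right) = - 34 \left(\left(20 + 2\right) + 15\right) = - 34 \left(22 + 15\right) = \left(-34\right) 37 = -1258$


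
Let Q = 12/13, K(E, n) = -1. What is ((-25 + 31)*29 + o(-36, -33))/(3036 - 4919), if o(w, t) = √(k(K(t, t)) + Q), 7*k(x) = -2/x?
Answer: -174/1883 - √10010/171353 ≈ -0.092990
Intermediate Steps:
k(x) = -2/(7*x) (k(x) = (-2/x)/7 = -2/(7*x))
Q = 12/13 (Q = 12*(1/13) = 12/13 ≈ 0.92308)
o(w, t) = √10010/91 (o(w, t) = √(-2/7/(-1) + 12/13) = √(-2/7*(-1) + 12/13) = √(2/7 + 12/13) = √(110/91) = √10010/91)
((-25 + 31)*29 + o(-36, -33))/(3036 - 4919) = ((-25 + 31)*29 + √10010/91)/(3036 - 4919) = (6*29 + √10010/91)/(-1883) = (174 + √10010/91)*(-1/1883) = -174/1883 - √10010/171353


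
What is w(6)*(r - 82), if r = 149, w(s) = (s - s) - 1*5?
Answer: -335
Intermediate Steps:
w(s) = -5 (w(s) = 0 - 5 = -5)
w(6)*(r - 82) = -5*(149 - 82) = -5*67 = -335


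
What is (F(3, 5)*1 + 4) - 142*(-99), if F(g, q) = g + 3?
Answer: 14068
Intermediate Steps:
F(g, q) = 3 + g
(F(3, 5)*1 + 4) - 142*(-99) = ((3 + 3)*1 + 4) - 142*(-99) = (6*1 + 4) + 14058 = (6 + 4) + 14058 = 10 + 14058 = 14068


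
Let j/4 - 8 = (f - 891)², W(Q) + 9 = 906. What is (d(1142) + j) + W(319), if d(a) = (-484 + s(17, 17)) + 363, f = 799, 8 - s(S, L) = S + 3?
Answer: 34652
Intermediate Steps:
W(Q) = 897 (W(Q) = -9 + 906 = 897)
s(S, L) = 5 - S (s(S, L) = 8 - (S + 3) = 8 - (3 + S) = 8 + (-3 - S) = 5 - S)
j = 33888 (j = 32 + 4*(799 - 891)² = 32 + 4*(-92)² = 32 + 4*8464 = 32 + 33856 = 33888)
d(a) = -133 (d(a) = (-484 + (5 - 1*17)) + 363 = (-484 + (5 - 17)) + 363 = (-484 - 12) + 363 = -496 + 363 = -133)
(d(1142) + j) + W(319) = (-133 + 33888) + 897 = 33755 + 897 = 34652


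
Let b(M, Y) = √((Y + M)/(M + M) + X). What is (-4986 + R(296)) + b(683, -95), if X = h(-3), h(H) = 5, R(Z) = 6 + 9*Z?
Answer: -2316 + √2533247/683 ≈ -2313.7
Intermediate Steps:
X = 5
b(M, Y) = √(5 + (M + Y)/(2*M)) (b(M, Y) = √((Y + M)/(M + M) + 5) = √((M + Y)/((2*M)) + 5) = √((M + Y)*(1/(2*M)) + 5) = √((M + Y)/(2*M) + 5) = √(5 + (M + Y)/(2*M)))
(-4986 + R(296)) + b(683, -95) = (-4986 + (6 + 9*296)) + √(22 + 2*(-95)/683)/2 = (-4986 + (6 + 2664)) + √(22 + 2*(-95)*(1/683))/2 = (-4986 + 2670) + √(22 - 190/683)/2 = -2316 + √(14836/683)/2 = -2316 + (2*√2533247/683)/2 = -2316 + √2533247/683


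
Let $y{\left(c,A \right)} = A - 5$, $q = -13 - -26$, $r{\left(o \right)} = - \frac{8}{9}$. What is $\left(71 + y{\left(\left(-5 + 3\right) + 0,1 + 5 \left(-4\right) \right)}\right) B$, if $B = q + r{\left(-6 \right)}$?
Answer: $\frac{5123}{9} \approx 569.22$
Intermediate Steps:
$r{\left(o \right)} = - \frac{8}{9}$ ($r{\left(o \right)} = \left(-8\right) \frac{1}{9} = - \frac{8}{9}$)
$q = 13$ ($q = -13 + 26 = 13$)
$B = \frac{109}{9}$ ($B = 13 - \frac{8}{9} = \frac{109}{9} \approx 12.111$)
$y{\left(c,A \right)} = -5 + A$ ($y{\left(c,A \right)} = A - 5 = -5 + A$)
$\left(71 + y{\left(\left(-5 + 3\right) + 0,1 + 5 \left(-4\right) \right)}\right) B = \left(71 + \left(-5 + \left(1 + 5 \left(-4\right)\right)\right)\right) \frac{109}{9} = \left(71 + \left(-5 + \left(1 - 20\right)\right)\right) \frac{109}{9} = \left(71 - 24\right) \frac{109}{9} = 47 \cdot \frac{109}{9} = \frac{5123}{9}$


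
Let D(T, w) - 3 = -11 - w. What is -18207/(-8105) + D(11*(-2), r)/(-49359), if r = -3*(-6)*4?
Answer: 899327713/400054695 ≈ 2.2480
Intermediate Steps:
r = 72 (r = 18*4 = 72)
D(T, w) = -8 - w (D(T, w) = 3 + (-11 - w) = -8 - w)
-18207/(-8105) + D(11*(-2), r)/(-49359) = -18207/(-8105) + (-8 - 1*72)/(-49359) = -18207*(-1/8105) + (-8 - 72)*(-1/49359) = 18207/8105 - 80*(-1/49359) = 18207/8105 + 80/49359 = 899327713/400054695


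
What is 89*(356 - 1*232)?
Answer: 11036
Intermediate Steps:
89*(356 - 1*232) = 89*(356 - 232) = 89*124 = 11036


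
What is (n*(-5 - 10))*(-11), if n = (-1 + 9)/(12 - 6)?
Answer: 220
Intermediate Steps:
n = 4/3 (n = 8/6 = 8*(⅙) = 4/3 ≈ 1.3333)
(n*(-5 - 10))*(-11) = (4*(-5 - 10)/3)*(-11) = ((4/3)*(-15))*(-11) = -20*(-11) = 220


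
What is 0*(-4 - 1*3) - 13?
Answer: -13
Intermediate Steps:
0*(-4 - 1*3) - 13 = 0*(-4 - 3) - 13 = 0*(-7) - 13 = 0 - 13 = -13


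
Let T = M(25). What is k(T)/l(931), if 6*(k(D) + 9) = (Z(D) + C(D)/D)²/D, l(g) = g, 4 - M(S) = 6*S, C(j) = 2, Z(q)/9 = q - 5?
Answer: -2471060275/1086524481 ≈ -2.2743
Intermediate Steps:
Z(q) = -45 + 9*q (Z(q) = 9*(q - 5) = 9*(-5 + q) = -45 + 9*q)
M(S) = 4 - 6*S
T = -146 (T = 4 - 6*25 = 4 - 150 = -146)
k(D) = -9 + (-45 + 2/D + 9*D)²/(6*D) (k(D) = -9 + (((-45 + 9*D) + 2/D)²/D)/6 = -9 + ((-45 + 2/D + 9*D)²/D)/6 = -9 + (-45 + 2/D + 9*D)²/(6*D))
k(T)/l(931) = (-9 + (⅙)*(2 - 45*(-146) + 9*(-146)²)²/(-146)³)/931 = (-9 + (⅙)*(-1/3112136)*(2 + 6570 + 9*21316)²)*(1/931) = (-9 + (⅙)*(-1/3112136)*(2 + 6570 + 191844)²)*(1/931) = (-9 + (⅙)*(-1/3112136)*198416²)*(1/931) = (-9 + (⅙)*(-1/3112136)*39368909056)*(1/931) = (-9 - 2460556816/1167051)*(1/931) = -2471060275/1167051*1/931 = -2471060275/1086524481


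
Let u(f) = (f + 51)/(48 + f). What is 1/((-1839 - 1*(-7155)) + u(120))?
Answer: 56/297753 ≈ 0.00018808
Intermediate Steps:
u(f) = (51 + f)/(48 + f)
1/((-1839 - 1*(-7155)) + u(120)) = 1/((-1839 - 1*(-7155)) + (51 + 120)/(48 + 120)) = 1/((-1839 + 7155) + 171/168) = 1/(5316 + (1/168)*171) = 1/(5316 + 57/56) = 1/(297753/56) = 56/297753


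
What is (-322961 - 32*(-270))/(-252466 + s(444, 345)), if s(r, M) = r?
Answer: 314321/252022 ≈ 1.2472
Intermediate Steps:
(-322961 - 32*(-270))/(-252466 + s(444, 345)) = (-322961 - 32*(-270))/(-252466 + 444) = (-322961 + 8640)/(-252022) = -314321*(-1/252022) = 314321/252022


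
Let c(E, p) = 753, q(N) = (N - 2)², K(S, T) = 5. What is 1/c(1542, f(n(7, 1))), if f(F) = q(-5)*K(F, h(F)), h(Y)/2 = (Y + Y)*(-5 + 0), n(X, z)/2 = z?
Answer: 1/753 ≈ 0.0013280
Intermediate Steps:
n(X, z) = 2*z
h(Y) = -20*Y (h(Y) = 2*((Y + Y)*(-5 + 0)) = 2*((2*Y)*(-5)) = 2*(-10*Y) = -20*Y)
q(N) = (-2 + N)²
f(F) = 245 (f(F) = (-2 - 5)²*5 = (-7)²*5 = 49*5 = 245)
1/c(1542, f(n(7, 1))) = 1/753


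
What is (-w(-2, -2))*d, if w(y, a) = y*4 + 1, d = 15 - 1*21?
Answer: -42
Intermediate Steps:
d = -6 (d = 15 - 21 = -6)
w(y, a) = 1 + 4*y (w(y, a) = 4*y + 1 = 1 + 4*y)
(-w(-2, -2))*d = -(1 + 4*(-2))*(-6) = -(1 - 8)*(-6) = -1*(-7)*(-6) = 7*(-6) = -42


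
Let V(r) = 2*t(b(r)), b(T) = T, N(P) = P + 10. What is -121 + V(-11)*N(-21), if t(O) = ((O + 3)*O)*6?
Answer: -11737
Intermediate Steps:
N(P) = 10 + P
t(O) = 6*O*(3 + O) (t(O) = ((3 + O)*O)*6 = (O*(3 + O))*6 = 6*O*(3 + O))
V(r) = 12*r*(3 + r) (V(r) = 2*(6*r*(3 + r)) = 12*r*(3 + r))
-121 + V(-11)*N(-21) = -121 + (12*(-11)*(3 - 11))*(10 - 21) = -121 + (12*(-11)*(-8))*(-11) = -121 + 1056*(-11) = -121 - 11616 = -11737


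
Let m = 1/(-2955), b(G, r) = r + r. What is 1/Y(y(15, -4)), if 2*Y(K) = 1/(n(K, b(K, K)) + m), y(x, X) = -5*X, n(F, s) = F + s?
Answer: 354598/2955 ≈ 120.00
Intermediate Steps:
b(G, r) = 2*r
m = -1/2955 ≈ -0.00033841
Y(K) = 1/(2*(-1/2955 + 3*K)) (Y(K) = 1/(2*((K + 2*K) - 1/2955)) = 1/(2*(3*K - 1/2955)) = 1/(2*(-1/2955 + 3*K)))
1/Y(y(15, -4)) = 1/(2955/(2*(-1 + 8865*(-5*(-4))))) = 1/(2955/(2*(-1 + 8865*20))) = 1/(2955/(2*(-1 + 177300))) = 1/((2955/2)/177299) = 1/((2955/2)*(1/177299)) = 1/(2955/354598) = 354598/2955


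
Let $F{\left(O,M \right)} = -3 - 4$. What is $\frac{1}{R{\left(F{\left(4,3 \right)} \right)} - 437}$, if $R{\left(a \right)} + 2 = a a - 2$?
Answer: $- \frac{1}{392} \approx -0.002551$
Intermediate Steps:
$F{\left(O,M \right)} = -7$
$R{\left(a \right)} = -4 + a^{2}$ ($R{\left(a \right)} = -2 + \left(a a - 2\right) = -2 + \left(a^{2} - 2\right) = -2 + \left(-2 + a^{2}\right) = -4 + a^{2}$)
$\frac{1}{R{\left(F{\left(4,3 \right)} \right)} - 437} = \frac{1}{\left(-4 + \left(-7\right)^{2}\right) - 437} = \frac{1}{\left(-4 + 49\right) - 437} = \frac{1}{45 - 437} = \frac{1}{-392} = - \frac{1}{392}$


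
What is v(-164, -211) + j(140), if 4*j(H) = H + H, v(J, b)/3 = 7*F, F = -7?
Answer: -77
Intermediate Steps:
v(J, b) = -147 (v(J, b) = 3*(7*(-7)) = 3*(-49) = -147)
j(H) = H/2 (j(H) = (H + H)/4 = (2*H)/4 = H/2)
v(-164, -211) + j(140) = -147 + (½)*140 = -147 + 70 = -77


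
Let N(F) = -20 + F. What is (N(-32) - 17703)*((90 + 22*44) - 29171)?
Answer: 499146315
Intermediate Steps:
(N(-32) - 17703)*((90 + 22*44) - 29171) = ((-20 - 32) - 17703)*((90 + 22*44) - 29171) = (-52 - 17703)*((90 + 968) - 29171) = -17755*(1058 - 29171) = -17755*(-28113) = 499146315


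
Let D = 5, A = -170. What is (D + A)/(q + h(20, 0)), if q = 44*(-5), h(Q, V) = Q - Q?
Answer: 3/4 ≈ 0.75000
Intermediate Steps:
h(Q, V) = 0
q = -220
(D + A)/(q + h(20, 0)) = (5 - 170)/(-220 + 0) = -165/(-220) = -165*(-1/220) = 3/4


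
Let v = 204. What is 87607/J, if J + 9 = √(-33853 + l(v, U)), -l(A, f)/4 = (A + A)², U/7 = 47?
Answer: -60651/53830 - 6739*I*√699709/53830 ≈ -1.1267 - 104.72*I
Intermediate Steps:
U = 329 (U = 7*47 = 329)
l(A, f) = -16*A² (l(A, f) = -4*(A + A)² = -4*4*A² = -16*A²)
J = -9 + I*√699709 (J = -9 + √(-33853 - 16*204²) = -9 + √(-33853 - 16*41616) = -9 + √(-33853 - 665856) = -9 + √(-699709) = -9 + I*√699709 ≈ -9.0 + 836.49*I)
87607/J = 87607/(-9 + I*√699709)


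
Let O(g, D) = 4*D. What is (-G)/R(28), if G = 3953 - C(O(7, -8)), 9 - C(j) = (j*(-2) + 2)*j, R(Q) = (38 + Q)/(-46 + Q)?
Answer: 5496/11 ≈ 499.64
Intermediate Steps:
R(Q) = (38 + Q)/(-46 + Q)
C(j) = 9 - j*(2 - 2*j) (C(j) = 9 - (j*(-2) + 2)*j = 9 - (-2*j + 2)*j = 9 - (2 - 2*j)*j = 9 - j*(2 - 2*j))
G = 1832 (G = 3953 - (9 - 8*(-8) + 2*(4*(-8))**2) = 3953 - (9 - 2*(-32) + 2*(-32)**2) = 3953 - (9 + 64 + 2*1024) = 3953 - (9 + 64 + 2048) = 3953 - 1*2121 = 3953 - 2121 = 1832)
(-G)/R(28) = (-1*1832)/(((38 + 28)/(-46 + 28))) = -1832/(66/(-18)) = -1832/((-1/18*66)) = -1832/(-11/3) = -1832*(-3/11) = 5496/11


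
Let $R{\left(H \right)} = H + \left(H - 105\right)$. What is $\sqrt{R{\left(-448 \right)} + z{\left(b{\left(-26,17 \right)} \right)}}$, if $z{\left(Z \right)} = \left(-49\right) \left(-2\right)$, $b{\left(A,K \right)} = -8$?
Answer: $i \sqrt{903} \approx 30.05 i$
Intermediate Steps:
$R{\left(H \right)} = -105 + 2 H$ ($R{\left(H \right)} = H + \left(H - 105\right) = H + \left(-105 + H\right) = -105 + 2 H$)
$z{\left(Z \right)} = 98$
$\sqrt{R{\left(-448 \right)} + z{\left(b{\left(-26,17 \right)} \right)}} = \sqrt{\left(-105 + 2 \left(-448\right)\right) + 98} = \sqrt{\left(-105 - 896\right) + 98} = \sqrt{-1001 + 98} = \sqrt{-903} = i \sqrt{903}$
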